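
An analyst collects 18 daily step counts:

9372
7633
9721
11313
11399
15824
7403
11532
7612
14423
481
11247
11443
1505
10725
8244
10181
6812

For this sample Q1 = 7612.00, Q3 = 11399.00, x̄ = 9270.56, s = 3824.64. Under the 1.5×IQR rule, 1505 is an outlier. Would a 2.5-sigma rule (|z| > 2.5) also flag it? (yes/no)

z = (1505 − 9270.56) / 3824.64 = -2.03.
|z| = 2.03 ≤ 2.5.

no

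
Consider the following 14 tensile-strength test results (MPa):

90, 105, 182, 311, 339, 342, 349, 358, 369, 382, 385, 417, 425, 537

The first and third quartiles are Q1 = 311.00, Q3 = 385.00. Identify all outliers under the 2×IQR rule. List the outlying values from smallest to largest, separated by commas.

IQR = Q3 − Q1 = 385.00 − 311.00 = 74.00.
Lower fence = Q1 − 2·IQR = 311.00 − 148.00 = 163.00.
Upper fence = Q3 + 2·IQR = 385.00 + 148.00 = 533.00.
90 < 163.00 → outlier.
105 < 163.00 → outlier.
537 > 533.00 → outlier.
All remaining values lie within [163.00, 533.00].

90, 105, 537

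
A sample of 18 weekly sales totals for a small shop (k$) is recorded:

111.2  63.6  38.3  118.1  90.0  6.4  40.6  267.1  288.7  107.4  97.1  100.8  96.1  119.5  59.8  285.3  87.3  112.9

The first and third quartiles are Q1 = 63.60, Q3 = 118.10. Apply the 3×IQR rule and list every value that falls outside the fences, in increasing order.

IQR = Q3 − Q1 = 118.10 − 63.60 = 54.50.
Lower fence = Q1 − 3·IQR = 63.60 − 163.50 = -99.90.
Upper fence = Q3 + 3·IQR = 118.10 + 163.50 = 281.60.
285.3 > 281.60 → outlier.
288.7 > 281.60 → outlier.
All remaining values lie within [-99.90, 281.60].

285.3, 288.7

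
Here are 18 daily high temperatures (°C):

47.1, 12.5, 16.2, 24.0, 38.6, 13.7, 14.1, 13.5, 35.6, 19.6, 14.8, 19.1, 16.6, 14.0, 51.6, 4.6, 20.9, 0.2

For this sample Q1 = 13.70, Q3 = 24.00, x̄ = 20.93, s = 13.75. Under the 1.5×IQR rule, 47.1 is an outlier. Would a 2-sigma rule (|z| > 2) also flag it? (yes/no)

no

z = (47.1 − 20.93) / 13.75 = 1.90.
|z| = 1.90 ≤ 2.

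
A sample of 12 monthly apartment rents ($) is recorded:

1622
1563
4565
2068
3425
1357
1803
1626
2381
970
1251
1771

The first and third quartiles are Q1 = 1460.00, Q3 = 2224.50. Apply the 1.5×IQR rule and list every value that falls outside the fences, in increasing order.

IQR = Q3 − Q1 = 2224.50 − 1460.00 = 764.50.
Lower fence = Q1 − 1.5·IQR = 1460.00 − 1146.75 = 313.25.
Upper fence = Q3 + 1.5·IQR = 2224.50 + 1146.75 = 3371.25.
3425 > 3371.25 → outlier.
4565 > 3371.25 → outlier.
All remaining values lie within [313.25, 3371.25].

3425, 4565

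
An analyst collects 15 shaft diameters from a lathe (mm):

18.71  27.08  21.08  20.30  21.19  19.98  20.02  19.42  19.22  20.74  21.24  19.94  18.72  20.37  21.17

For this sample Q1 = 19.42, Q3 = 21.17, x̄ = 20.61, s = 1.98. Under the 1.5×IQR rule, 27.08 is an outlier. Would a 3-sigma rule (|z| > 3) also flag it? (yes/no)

yes

z = (27.08 − 20.61) / 1.98 = 3.27.
|z| = 3.27 > 3.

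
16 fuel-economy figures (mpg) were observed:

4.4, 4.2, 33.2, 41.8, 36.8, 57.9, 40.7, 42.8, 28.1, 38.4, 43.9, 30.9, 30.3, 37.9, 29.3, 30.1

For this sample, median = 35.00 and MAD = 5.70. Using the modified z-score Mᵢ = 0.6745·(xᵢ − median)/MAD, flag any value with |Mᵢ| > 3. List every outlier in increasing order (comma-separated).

|Mᵢ| > 3 ⇔ |xᵢ − 35.00| > 3·5.70/0.6745 = 25.35.
So outliers lie outside [9.65, 60.35].
4.2: M = -3.64 → outlier.
4.4: M = -3.62 → outlier.

4.2, 4.4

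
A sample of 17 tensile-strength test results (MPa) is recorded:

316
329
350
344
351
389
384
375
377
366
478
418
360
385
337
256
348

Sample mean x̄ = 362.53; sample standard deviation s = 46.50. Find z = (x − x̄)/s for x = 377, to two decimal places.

0.31

z = (377 − 362.53) / 46.50 = 0.31.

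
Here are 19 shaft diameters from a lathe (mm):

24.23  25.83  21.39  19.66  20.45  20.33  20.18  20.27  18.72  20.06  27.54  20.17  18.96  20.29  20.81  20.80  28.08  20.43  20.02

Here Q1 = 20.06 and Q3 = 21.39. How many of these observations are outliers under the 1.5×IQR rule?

4

IQR = 1.33; fences at 20.06 − 1.995 = 18.065 and 21.39 + 1.995 = 23.385.
Outside the cutoffs: 24.23, 25.83, 27.54, 28.08.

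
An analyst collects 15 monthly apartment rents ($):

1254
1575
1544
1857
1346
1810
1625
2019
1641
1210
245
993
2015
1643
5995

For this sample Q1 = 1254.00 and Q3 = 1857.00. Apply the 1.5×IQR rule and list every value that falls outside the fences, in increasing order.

IQR = Q3 − Q1 = 1857.00 − 1254.00 = 603.00.
Lower fence = Q1 − 1.5·IQR = 1254.00 − 904.50 = 349.50.
Upper fence = Q3 + 1.5·IQR = 1857.00 + 904.50 = 2761.50.
245 < 349.50 → outlier.
5995 > 2761.50 → outlier.
All remaining values lie within [349.50, 2761.50].

245, 5995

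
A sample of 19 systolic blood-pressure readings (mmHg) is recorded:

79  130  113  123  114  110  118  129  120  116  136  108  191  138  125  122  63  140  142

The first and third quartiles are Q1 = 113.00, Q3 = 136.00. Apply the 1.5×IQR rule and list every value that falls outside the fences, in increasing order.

IQR = Q3 − Q1 = 136.00 − 113.00 = 23.00.
Lower fence = Q1 − 1.5·IQR = 113.00 − 34.50 = 78.50.
Upper fence = Q3 + 1.5·IQR = 136.00 + 34.50 = 170.50.
63 < 78.50 → outlier.
191 > 170.50 → outlier.
All remaining values lie within [78.50, 170.50].

63, 191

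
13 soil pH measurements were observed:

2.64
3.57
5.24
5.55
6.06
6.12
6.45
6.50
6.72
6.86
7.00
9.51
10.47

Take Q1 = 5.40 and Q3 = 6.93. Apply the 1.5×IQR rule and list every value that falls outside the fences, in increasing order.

2.64, 9.51, 10.47

IQR = Q3 − Q1 = 6.93 − 5.40 = 1.53.
Lower fence = Q1 − 1.5·IQR = 5.40 − 2.295 = 3.105.
Upper fence = Q3 + 1.5·IQR = 6.93 + 2.295 = 9.225.
2.64 < 3.105 → outlier.
9.51 > 9.225 → outlier.
10.47 > 9.225 → outlier.
All remaining values lie within [3.105, 9.225].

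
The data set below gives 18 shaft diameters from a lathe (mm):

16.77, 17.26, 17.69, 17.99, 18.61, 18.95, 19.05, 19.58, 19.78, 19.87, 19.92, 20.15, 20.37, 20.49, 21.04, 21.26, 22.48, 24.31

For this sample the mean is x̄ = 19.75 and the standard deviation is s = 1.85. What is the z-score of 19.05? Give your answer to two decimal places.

z = (19.05 − 19.75) / 1.85 = -0.38.

-0.38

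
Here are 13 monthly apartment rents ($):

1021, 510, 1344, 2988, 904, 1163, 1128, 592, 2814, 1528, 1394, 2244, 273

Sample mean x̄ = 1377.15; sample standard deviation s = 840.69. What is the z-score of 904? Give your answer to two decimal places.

z = (904 − 1377.15) / 840.69 = -0.56.

-0.56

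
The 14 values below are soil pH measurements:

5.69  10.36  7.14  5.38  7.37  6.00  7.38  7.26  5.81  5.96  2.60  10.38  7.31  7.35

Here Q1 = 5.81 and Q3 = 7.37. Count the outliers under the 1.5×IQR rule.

3

IQR = 1.56; fences at 5.81 − 2.34 = 3.47 and 7.37 + 2.34 = 9.71.
Outside the cutoffs: 2.60, 10.36, 10.38.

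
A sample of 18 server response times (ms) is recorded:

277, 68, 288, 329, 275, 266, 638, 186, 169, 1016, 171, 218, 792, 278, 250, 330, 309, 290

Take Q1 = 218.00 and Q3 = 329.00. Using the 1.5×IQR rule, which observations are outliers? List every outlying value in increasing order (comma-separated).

IQR = Q3 − Q1 = 329.00 − 218.00 = 111.00.
Lower fence = Q1 − 1.5·IQR = 218.00 − 166.50 = 51.50.
Upper fence = Q3 + 1.5·IQR = 329.00 + 166.50 = 495.50.
638 > 495.50 → outlier.
792 > 495.50 → outlier.
1016 > 495.50 → outlier.
All remaining values lie within [51.50, 495.50].

638, 792, 1016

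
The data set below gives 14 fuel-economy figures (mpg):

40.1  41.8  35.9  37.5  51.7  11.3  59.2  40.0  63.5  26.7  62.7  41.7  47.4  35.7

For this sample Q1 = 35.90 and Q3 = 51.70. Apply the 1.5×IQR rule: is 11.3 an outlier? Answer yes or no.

IQR = Q3 − Q1 = 51.70 − 35.90 = 15.80.
Lower fence = Q1 − 1.5·IQR = 35.90 − 23.70 = 12.20.
Upper fence = Q3 + 1.5·IQR = 51.70 + 23.70 = 75.40.
11.3 lies below the lower fence.

yes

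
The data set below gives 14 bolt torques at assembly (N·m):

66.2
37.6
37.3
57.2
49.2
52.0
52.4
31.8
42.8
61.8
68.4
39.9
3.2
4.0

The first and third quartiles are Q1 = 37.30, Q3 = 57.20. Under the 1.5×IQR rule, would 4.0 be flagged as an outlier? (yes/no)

yes

IQR = Q3 − Q1 = 57.20 − 37.30 = 19.90.
Lower fence = Q1 − 1.5·IQR = 37.30 − 29.85 = 7.45.
Upper fence = Q3 + 1.5·IQR = 57.20 + 29.85 = 87.05.
4.0 lies below the lower fence.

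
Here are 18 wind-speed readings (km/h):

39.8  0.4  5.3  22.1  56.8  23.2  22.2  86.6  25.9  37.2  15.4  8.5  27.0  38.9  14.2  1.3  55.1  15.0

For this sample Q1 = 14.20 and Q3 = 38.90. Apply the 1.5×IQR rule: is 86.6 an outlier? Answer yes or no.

IQR = Q3 − Q1 = 38.90 − 14.20 = 24.70.
Lower fence = Q1 − 1.5·IQR = 14.20 − 37.05 = -22.85.
Upper fence = Q3 + 1.5·IQR = 38.90 + 37.05 = 75.95.
86.6 lies above the upper fence.

yes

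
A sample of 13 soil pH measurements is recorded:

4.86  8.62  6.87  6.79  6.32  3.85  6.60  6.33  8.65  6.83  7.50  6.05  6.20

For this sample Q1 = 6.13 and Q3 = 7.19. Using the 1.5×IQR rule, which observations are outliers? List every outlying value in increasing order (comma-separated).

IQR = Q3 − Q1 = 7.19 − 6.13 = 1.06.
Lower fence = Q1 − 1.5·IQR = 6.13 − 1.59 = 4.54.
Upper fence = Q3 + 1.5·IQR = 7.19 + 1.59 = 8.78.
3.85 < 4.54 → outlier.
All remaining values lie within [4.54, 8.78].

3.85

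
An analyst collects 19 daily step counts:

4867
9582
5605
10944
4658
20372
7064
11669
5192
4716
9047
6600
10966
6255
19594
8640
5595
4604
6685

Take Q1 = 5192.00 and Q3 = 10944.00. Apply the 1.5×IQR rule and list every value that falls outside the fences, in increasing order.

IQR = Q3 − Q1 = 10944.00 − 5192.00 = 5752.00.
Lower fence = Q1 − 1.5·IQR = 5192.00 − 8628.00 = -3436.00.
Upper fence = Q3 + 1.5·IQR = 10944.00 + 8628.00 = 19572.00.
19594 > 19572.00 → outlier.
20372 > 19572.00 → outlier.
All remaining values lie within [-3436.00, 19572.00].

19594, 20372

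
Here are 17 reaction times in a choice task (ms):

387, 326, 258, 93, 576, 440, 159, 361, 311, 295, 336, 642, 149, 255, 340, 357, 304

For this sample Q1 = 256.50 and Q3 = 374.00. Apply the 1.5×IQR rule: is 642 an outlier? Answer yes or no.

yes

IQR = Q3 − Q1 = 374.00 − 256.50 = 117.50.
Lower fence = Q1 − 1.5·IQR = 256.50 − 176.25 = 80.25.
Upper fence = Q3 + 1.5·IQR = 374.00 + 176.25 = 550.25.
642 lies above the upper fence.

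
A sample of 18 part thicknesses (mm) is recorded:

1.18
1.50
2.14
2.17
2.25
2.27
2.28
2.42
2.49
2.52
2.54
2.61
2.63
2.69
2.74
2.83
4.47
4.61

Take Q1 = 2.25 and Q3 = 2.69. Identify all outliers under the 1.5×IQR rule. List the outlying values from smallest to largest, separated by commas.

1.18, 1.50, 4.47, 4.61

IQR = Q3 − Q1 = 2.69 − 2.25 = 0.44.
Lower fence = Q1 − 1.5·IQR = 2.25 − 0.66 = 1.59.
Upper fence = Q3 + 1.5·IQR = 2.69 + 0.66 = 3.35.
1.18 < 1.59 → outlier.
1.50 < 1.59 → outlier.
4.47 > 3.35 → outlier.
4.61 > 3.35 → outlier.
All remaining values lie within [1.59, 3.35].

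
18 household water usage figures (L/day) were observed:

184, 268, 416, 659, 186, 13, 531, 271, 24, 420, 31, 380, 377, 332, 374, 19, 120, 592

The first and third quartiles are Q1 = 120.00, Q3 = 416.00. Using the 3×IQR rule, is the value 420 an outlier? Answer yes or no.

no

IQR = Q3 − Q1 = 416.00 − 120.00 = 296.00.
Lower fence = Q1 − 3·IQR = 120.00 − 888.00 = -768.00.
Upper fence = Q3 + 3·IQR = 416.00 + 888.00 = 1304.00.
420 lies within [-768.00, 1304.00].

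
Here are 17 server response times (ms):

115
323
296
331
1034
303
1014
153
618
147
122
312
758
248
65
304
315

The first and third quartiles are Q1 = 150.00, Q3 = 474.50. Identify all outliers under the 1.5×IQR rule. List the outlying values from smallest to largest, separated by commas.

1014, 1034

IQR = Q3 − Q1 = 474.50 − 150.00 = 324.50.
Lower fence = Q1 − 1.5·IQR = 150.00 − 486.75 = -336.75.
Upper fence = Q3 + 1.5·IQR = 474.50 + 486.75 = 961.25.
1014 > 961.25 → outlier.
1034 > 961.25 → outlier.
All remaining values lie within [-336.75, 961.25].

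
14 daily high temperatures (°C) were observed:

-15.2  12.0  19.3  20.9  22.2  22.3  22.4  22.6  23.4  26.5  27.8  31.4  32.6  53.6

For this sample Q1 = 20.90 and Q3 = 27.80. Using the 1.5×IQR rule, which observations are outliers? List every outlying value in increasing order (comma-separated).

-15.2, 53.6

IQR = Q3 − Q1 = 27.80 − 20.90 = 6.90.
Lower fence = Q1 − 1.5·IQR = 20.90 − 10.35 = 10.55.
Upper fence = Q3 + 1.5·IQR = 27.80 + 10.35 = 38.15.
-15.2 < 10.55 → outlier.
53.6 > 38.15 → outlier.
All remaining values lie within [10.55, 38.15].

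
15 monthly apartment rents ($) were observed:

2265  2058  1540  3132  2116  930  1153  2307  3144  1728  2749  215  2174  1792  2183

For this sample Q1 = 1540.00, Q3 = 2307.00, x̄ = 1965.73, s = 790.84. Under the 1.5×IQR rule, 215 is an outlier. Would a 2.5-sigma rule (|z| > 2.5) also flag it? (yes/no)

no

z = (215 − 1965.73) / 790.84 = -2.21.
|z| = 2.21 ≤ 2.5.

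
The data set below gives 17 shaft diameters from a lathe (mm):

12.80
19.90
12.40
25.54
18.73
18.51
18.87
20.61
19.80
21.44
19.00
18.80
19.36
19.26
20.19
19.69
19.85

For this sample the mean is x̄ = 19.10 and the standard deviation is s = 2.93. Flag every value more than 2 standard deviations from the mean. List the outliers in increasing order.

12.40, 12.80, 25.54

Cutoffs at x̄ ± 2s: 19.10 ± 2·2.93 = [13.24, 24.96].
12.40: z = -2.29, |z| > 2 → outlier.
12.80: z = -2.15, |z| > 2 → outlier.
25.54: z = 2.20, |z| > 2 → outlier.
Every other value lies within [13.24, 24.96].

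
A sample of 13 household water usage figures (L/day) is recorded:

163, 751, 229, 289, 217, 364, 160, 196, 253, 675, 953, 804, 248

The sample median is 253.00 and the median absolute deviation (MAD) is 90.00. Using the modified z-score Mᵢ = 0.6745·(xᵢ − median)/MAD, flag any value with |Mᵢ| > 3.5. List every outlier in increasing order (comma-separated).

751, 804, 953

|Mᵢ| > 3.5 ⇔ |xᵢ − 253.00| > 3.5·90.00/0.6745 = 467.01.
So outliers lie outside [-214.01, 720.01].
751: M = 3.73 → outlier.
804: M = 4.13 → outlier.
953: M = 5.25 → outlier.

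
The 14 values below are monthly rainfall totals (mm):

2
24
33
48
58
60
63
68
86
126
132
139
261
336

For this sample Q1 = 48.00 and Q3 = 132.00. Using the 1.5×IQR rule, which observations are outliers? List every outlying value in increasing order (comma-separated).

IQR = Q3 − Q1 = 132.00 − 48.00 = 84.00.
Lower fence = Q1 − 1.5·IQR = 48.00 − 126.00 = -78.00.
Upper fence = Q3 + 1.5·IQR = 132.00 + 126.00 = 258.00.
261 > 258.00 → outlier.
336 > 258.00 → outlier.
All remaining values lie within [-78.00, 258.00].

261, 336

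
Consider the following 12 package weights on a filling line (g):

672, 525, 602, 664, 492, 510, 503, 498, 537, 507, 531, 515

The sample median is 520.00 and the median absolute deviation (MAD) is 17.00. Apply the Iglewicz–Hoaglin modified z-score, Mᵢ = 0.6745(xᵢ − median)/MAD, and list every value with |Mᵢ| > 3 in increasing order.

602, 664, 672

|Mᵢ| > 3 ⇔ |xᵢ − 520.00| > 3·17.00/0.6745 = 75.61.
So outliers lie outside [444.39, 595.61].
602: M = 3.25 → outlier.
664: M = 5.71 → outlier.
672: M = 6.03 → outlier.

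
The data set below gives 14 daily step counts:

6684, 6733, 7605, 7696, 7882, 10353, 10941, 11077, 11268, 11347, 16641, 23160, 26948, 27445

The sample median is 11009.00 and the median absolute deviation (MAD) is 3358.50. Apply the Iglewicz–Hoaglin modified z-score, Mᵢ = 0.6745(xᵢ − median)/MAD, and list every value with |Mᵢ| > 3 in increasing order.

|Mᵢ| > 3 ⇔ |xᵢ − 11009.00| > 3·3358.50/0.6745 = 14937.73.
So outliers lie outside [-3928.73, 25946.73].
26948: M = 3.20 → outlier.
27445: M = 3.30 → outlier.

26948, 27445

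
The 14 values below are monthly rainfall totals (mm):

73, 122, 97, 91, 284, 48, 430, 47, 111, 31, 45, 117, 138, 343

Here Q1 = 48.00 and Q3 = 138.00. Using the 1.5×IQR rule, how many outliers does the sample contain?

IQR = 90.00; fences at 48.00 − 135.00 = -87.00 and 138.00 + 135.00 = 273.00.
Outside the cutoffs: 284, 343, 430.

3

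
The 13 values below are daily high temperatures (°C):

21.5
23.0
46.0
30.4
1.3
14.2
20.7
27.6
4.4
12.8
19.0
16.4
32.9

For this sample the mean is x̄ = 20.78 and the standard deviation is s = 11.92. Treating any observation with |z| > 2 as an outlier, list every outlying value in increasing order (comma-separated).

Cutoffs at x̄ ± 2s: 20.78 ± 2·11.92 = [-3.06, 44.62].
46.0: z = 2.12, |z| > 2 → outlier.
Every other value lies within [-3.06, 44.62].

46.0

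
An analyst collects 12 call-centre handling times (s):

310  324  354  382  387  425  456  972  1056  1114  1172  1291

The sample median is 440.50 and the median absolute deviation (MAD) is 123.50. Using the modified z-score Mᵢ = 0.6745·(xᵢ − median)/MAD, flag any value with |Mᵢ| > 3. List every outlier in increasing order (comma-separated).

1056, 1114, 1172, 1291

|Mᵢ| > 3 ⇔ |xᵢ − 440.50| > 3·123.50/0.6745 = 549.30.
So outliers lie outside [-108.80, 989.80].
1056: M = 3.36 → outlier.
1114: M = 3.68 → outlier.
1172: M = 4.00 → outlier.
1291: M = 4.65 → outlier.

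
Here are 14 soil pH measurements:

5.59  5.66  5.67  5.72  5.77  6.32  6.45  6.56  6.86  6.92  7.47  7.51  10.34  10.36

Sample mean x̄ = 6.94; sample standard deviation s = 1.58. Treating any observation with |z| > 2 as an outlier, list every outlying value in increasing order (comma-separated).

Cutoffs at x̄ ± 2s: 6.94 ± 2·1.58 = [3.78, 10.10].
10.34: z = 2.15, |z| > 2 → outlier.
10.36: z = 2.16, |z| > 2 → outlier.
Every other value lies within [3.78, 10.10].

10.34, 10.36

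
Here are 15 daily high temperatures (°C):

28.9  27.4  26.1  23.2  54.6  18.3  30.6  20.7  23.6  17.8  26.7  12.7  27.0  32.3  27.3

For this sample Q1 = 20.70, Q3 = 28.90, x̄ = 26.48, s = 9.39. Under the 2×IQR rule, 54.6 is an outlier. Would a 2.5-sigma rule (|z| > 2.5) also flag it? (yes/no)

yes

z = (54.6 − 26.48) / 9.39 = 2.99.
|z| = 2.99 > 2.5.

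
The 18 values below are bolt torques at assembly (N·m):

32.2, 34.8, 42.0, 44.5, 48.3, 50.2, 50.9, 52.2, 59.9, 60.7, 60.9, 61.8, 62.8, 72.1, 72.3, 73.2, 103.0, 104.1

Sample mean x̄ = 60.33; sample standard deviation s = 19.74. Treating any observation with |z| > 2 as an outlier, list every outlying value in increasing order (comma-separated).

103.0, 104.1

Cutoffs at x̄ ± 2s: 60.33 ± 2·19.74 = [20.85, 99.81].
103.0: z = 2.16, |z| > 2 → outlier.
104.1: z = 2.22, |z| > 2 → outlier.
Every other value lies within [20.85, 99.81].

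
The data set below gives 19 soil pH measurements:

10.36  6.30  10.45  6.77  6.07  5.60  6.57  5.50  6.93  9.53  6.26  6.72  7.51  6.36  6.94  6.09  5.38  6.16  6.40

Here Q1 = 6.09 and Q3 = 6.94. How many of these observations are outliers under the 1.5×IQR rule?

IQR = 0.85; fences at 6.09 − 1.275 = 4.815 and 6.94 + 1.275 = 8.215.
Outside the cutoffs: 9.53, 10.36, 10.45.

3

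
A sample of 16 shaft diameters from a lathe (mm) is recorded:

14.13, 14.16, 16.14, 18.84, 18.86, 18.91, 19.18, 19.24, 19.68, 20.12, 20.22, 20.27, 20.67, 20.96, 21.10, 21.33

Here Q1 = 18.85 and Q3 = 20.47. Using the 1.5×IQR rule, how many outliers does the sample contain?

IQR = 1.62; fences at 18.85 − 2.43 = 16.42 and 20.47 + 2.43 = 22.90.
Outside the cutoffs: 14.13, 14.16, 16.14.

3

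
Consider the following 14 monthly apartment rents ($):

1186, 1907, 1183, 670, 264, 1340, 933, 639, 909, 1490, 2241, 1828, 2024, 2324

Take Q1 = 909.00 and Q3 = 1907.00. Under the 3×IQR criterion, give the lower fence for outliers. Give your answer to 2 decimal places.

-2085.00

IQR = Q3 − Q1 = 1907.00 − 909.00 = 998.00.
Lower fence = Q1 − 3·IQR = 909.00 − 2994.00 = -2085.00.
Upper fence = Q3 + 3·IQR = 1907.00 + 2994.00 = 4901.00.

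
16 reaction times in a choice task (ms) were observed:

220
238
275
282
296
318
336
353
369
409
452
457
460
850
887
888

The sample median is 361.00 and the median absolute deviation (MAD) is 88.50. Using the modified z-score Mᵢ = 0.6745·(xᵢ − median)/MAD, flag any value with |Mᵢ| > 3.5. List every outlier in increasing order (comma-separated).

|Mᵢ| > 3.5 ⇔ |xᵢ − 361.00| > 3.5·88.50/0.6745 = 459.23.
So outliers lie outside [-98.23, 820.23].
850: M = 3.73 → outlier.
887: M = 4.01 → outlier.
888: M = 4.02 → outlier.

850, 887, 888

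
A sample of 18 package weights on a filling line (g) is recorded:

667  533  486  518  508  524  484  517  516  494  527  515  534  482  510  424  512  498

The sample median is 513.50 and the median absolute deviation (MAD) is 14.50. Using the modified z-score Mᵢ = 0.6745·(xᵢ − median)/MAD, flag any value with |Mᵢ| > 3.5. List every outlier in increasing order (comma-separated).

|Mᵢ| > 3.5 ⇔ |xᵢ − 513.50| > 3.5·14.50/0.6745 = 75.24.
So outliers lie outside [438.26, 588.74].
424: M = -4.16 → outlier.
667: M = 7.14 → outlier.

424, 667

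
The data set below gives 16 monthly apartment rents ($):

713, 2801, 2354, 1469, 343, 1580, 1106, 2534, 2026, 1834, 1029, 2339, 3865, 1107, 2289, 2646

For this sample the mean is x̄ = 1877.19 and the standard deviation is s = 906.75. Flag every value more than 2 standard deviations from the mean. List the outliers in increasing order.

Cutoffs at x̄ ± 2s: 1877.19 ± 2·906.75 = [63.69, 3690.69].
3865: z = 2.19, |z| > 2 → outlier.
Every other value lies within [63.69, 3690.69].

3865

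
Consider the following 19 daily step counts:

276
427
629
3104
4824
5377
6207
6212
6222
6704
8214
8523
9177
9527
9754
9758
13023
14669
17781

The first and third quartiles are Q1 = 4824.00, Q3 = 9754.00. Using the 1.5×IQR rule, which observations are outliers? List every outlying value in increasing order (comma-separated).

17781

IQR = Q3 − Q1 = 9754.00 − 4824.00 = 4930.00.
Lower fence = Q1 − 1.5·IQR = 4824.00 − 7395.00 = -2571.00.
Upper fence = Q3 + 1.5·IQR = 9754.00 + 7395.00 = 17149.00.
17781 > 17149.00 → outlier.
All remaining values lie within [-2571.00, 17149.00].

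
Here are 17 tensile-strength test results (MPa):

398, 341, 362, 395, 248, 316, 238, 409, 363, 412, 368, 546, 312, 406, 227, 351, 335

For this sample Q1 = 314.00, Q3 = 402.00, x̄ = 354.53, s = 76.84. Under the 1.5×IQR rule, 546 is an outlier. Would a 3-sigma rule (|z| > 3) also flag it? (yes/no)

no

z = (546 − 354.53) / 76.84 = 2.49.
|z| = 2.49 ≤ 3.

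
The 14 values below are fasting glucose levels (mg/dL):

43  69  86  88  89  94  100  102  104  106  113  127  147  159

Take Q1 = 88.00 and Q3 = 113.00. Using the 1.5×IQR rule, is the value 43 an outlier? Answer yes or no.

yes

IQR = Q3 − Q1 = 113.00 − 88.00 = 25.00.
Lower fence = Q1 − 1.5·IQR = 88.00 − 37.50 = 50.50.
Upper fence = Q3 + 1.5·IQR = 113.00 + 37.50 = 150.50.
43 lies below the lower fence.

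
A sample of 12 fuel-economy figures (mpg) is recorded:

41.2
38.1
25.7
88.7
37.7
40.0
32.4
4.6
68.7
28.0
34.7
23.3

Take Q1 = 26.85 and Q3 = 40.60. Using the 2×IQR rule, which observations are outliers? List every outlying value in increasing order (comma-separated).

68.7, 88.7

IQR = Q3 − Q1 = 40.60 − 26.85 = 13.75.
Lower fence = Q1 − 2·IQR = 26.85 − 27.50 = -0.65.
Upper fence = Q3 + 2·IQR = 40.60 + 27.50 = 68.10.
68.7 > 68.10 → outlier.
88.7 > 68.10 → outlier.
All remaining values lie within [-0.65, 68.10].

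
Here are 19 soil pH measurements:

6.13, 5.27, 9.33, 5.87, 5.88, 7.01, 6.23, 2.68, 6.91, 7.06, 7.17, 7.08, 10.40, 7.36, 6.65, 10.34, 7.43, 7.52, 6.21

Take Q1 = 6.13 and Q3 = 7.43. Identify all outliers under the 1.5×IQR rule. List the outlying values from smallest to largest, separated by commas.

2.68, 10.34, 10.40

IQR = Q3 − Q1 = 7.43 − 6.13 = 1.30.
Lower fence = Q1 − 1.5·IQR = 6.13 − 1.95 = 4.18.
Upper fence = Q3 + 1.5·IQR = 7.43 + 1.95 = 9.38.
2.68 < 4.18 → outlier.
10.34 > 9.38 → outlier.
10.40 > 9.38 → outlier.
All remaining values lie within [4.18, 9.38].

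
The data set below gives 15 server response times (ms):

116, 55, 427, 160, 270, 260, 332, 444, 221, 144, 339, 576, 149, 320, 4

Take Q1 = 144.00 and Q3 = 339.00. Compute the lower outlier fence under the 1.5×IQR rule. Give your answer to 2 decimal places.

-148.50

IQR = Q3 − Q1 = 339.00 − 144.00 = 195.00.
Lower fence = Q1 − 1.5·IQR = 144.00 − 292.50 = -148.50.
Upper fence = Q3 + 1.5·IQR = 339.00 + 292.50 = 631.50.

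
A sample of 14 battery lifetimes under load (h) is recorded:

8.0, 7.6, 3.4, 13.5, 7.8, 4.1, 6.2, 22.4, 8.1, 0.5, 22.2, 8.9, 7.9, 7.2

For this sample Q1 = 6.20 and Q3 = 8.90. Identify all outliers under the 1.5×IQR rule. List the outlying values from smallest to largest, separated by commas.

IQR = Q3 − Q1 = 8.90 − 6.20 = 2.70.
Lower fence = Q1 − 1.5·IQR = 6.20 − 4.05 = 2.15.
Upper fence = Q3 + 1.5·IQR = 8.90 + 4.05 = 12.95.
0.5 < 2.15 → outlier.
13.5 > 12.95 → outlier.
22.2 > 12.95 → outlier.
22.4 > 12.95 → outlier.
All remaining values lie within [2.15, 12.95].

0.5, 13.5, 22.2, 22.4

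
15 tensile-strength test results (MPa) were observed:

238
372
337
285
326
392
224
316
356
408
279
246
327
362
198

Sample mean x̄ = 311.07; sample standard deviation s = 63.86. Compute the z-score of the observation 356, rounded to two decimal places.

0.70

z = (356 − 311.07) / 63.86 = 0.70.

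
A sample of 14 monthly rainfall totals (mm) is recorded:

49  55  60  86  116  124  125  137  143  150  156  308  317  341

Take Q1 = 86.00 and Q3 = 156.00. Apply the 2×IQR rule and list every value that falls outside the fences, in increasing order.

308, 317, 341

IQR = Q3 − Q1 = 156.00 − 86.00 = 70.00.
Lower fence = Q1 − 2·IQR = 86.00 − 140.00 = -54.00.
Upper fence = Q3 + 2·IQR = 156.00 + 140.00 = 296.00.
308 > 296.00 → outlier.
317 > 296.00 → outlier.
341 > 296.00 → outlier.
All remaining values lie within [-54.00, 296.00].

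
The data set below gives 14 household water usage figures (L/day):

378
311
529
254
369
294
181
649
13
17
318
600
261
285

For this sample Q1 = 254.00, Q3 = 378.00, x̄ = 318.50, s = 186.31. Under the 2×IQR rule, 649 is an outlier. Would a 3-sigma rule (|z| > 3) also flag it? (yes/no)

z = (649 − 318.50) / 186.31 = 1.77.
|z| = 1.77 ≤ 3.

no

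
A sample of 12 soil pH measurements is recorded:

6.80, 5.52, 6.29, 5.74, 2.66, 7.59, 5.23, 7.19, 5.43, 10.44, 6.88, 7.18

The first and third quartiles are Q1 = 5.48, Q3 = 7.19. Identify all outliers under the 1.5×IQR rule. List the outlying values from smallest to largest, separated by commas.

2.66, 10.44

IQR = Q3 − Q1 = 7.19 − 5.48 = 1.71.
Lower fence = Q1 − 1.5·IQR = 5.48 − 2.565 = 2.915.
Upper fence = Q3 + 1.5·IQR = 7.19 + 2.565 = 9.755.
2.66 < 2.915 → outlier.
10.44 > 9.755 → outlier.
All remaining values lie within [2.915, 9.755].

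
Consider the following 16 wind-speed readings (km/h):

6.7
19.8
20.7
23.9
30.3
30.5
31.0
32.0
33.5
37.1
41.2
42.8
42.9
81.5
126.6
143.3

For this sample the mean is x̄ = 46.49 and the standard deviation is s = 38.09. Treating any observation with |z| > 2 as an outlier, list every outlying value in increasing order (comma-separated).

Cutoffs at x̄ ± 2s: 46.49 ± 2·38.09 = [-29.69, 122.67].
126.6: z = 2.10, |z| > 2 → outlier.
143.3: z = 2.54, |z| > 2 → outlier.
Every other value lies within [-29.69, 122.67].

126.6, 143.3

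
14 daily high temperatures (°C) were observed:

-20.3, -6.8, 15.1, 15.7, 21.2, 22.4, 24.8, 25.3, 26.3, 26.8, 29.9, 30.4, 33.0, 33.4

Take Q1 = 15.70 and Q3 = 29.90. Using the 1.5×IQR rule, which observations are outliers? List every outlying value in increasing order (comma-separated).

-20.3, -6.8

IQR = Q3 − Q1 = 29.90 − 15.70 = 14.20.
Lower fence = Q1 − 1.5·IQR = 15.70 − 21.30 = -5.60.
Upper fence = Q3 + 1.5·IQR = 29.90 + 21.30 = 51.20.
-20.3 < -5.60 → outlier.
-6.8 < -5.60 → outlier.
All remaining values lie within [-5.60, 51.20].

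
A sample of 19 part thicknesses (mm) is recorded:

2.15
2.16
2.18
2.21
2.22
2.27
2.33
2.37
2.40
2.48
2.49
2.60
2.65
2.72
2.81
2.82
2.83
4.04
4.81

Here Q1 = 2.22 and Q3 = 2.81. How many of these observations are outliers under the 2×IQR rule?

IQR = 0.59; fences at 2.22 − 1.18 = 1.04 and 2.81 + 1.18 = 3.99.
Outside the cutoffs: 4.04, 4.81.

2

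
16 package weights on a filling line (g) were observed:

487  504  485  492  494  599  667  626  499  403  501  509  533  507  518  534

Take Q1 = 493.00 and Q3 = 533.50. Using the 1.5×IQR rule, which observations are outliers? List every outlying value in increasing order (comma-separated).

403, 599, 626, 667

IQR = Q3 − Q1 = 533.50 − 493.00 = 40.50.
Lower fence = Q1 − 1.5·IQR = 493.00 − 60.75 = 432.25.
Upper fence = Q3 + 1.5·IQR = 533.50 + 60.75 = 594.25.
403 < 432.25 → outlier.
599 > 594.25 → outlier.
626 > 594.25 → outlier.
667 > 594.25 → outlier.
All remaining values lie within [432.25, 594.25].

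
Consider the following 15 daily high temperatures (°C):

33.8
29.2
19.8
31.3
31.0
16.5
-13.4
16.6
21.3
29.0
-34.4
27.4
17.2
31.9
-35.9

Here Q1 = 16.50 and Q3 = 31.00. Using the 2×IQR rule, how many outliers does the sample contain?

3

IQR = 14.50; fences at 16.50 − 29.00 = -12.50 and 31.00 + 29.00 = 60.00.
Outside the cutoffs: -35.9, -34.4, -13.4.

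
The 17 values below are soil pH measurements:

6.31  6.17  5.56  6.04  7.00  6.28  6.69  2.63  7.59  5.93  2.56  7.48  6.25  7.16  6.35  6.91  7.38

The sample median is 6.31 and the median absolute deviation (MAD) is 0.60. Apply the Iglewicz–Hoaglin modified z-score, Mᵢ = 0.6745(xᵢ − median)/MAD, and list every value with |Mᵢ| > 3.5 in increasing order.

|Mᵢ| > 3.5 ⇔ |xᵢ − 6.31| > 3.5·0.60/0.6745 = 3.11.
So outliers lie outside [3.20, 9.42].
2.56: M = -4.22 → outlier.
2.63: M = -4.14 → outlier.

2.56, 2.63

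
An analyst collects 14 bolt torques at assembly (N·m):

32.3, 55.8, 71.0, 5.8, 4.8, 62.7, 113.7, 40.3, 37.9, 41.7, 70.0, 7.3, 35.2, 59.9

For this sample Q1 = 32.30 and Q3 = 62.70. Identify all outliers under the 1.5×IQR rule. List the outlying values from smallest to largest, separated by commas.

IQR = Q3 − Q1 = 62.70 − 32.30 = 30.40.
Lower fence = Q1 − 1.5·IQR = 32.30 − 45.60 = -13.30.
Upper fence = Q3 + 1.5·IQR = 62.70 + 45.60 = 108.30.
113.7 > 108.30 → outlier.
All remaining values lie within [-13.30, 108.30].

113.7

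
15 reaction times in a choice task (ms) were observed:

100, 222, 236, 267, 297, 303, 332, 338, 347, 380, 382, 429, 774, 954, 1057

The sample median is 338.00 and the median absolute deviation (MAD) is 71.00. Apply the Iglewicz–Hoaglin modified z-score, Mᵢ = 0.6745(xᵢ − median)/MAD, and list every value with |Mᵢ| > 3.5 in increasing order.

|Mᵢ| > 3.5 ⇔ |xᵢ − 338.00| > 3.5·71.00/0.6745 = 368.42.
So outliers lie outside [-30.42, 706.42].
774: M = 4.14 → outlier.
954: M = 5.85 → outlier.
1057: M = 6.83 → outlier.

774, 954, 1057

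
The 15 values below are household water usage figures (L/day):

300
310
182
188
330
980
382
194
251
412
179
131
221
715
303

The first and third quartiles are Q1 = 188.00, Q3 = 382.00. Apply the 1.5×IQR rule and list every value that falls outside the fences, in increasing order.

715, 980

IQR = Q3 − Q1 = 382.00 − 188.00 = 194.00.
Lower fence = Q1 − 1.5·IQR = 188.00 − 291.00 = -103.00.
Upper fence = Q3 + 1.5·IQR = 382.00 + 291.00 = 673.00.
715 > 673.00 → outlier.
980 > 673.00 → outlier.
All remaining values lie within [-103.00, 673.00].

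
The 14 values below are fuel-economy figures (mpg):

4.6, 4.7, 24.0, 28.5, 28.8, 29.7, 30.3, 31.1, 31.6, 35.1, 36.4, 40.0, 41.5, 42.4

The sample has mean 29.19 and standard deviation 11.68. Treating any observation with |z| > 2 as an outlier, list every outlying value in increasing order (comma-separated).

4.6, 4.7

Cutoffs at x̄ ± 2s: 29.19 ± 2·11.68 = [5.83, 52.55].
4.6: z = -2.11, |z| > 2 → outlier.
4.7: z = -2.10, |z| > 2 → outlier.
Every other value lies within [5.83, 52.55].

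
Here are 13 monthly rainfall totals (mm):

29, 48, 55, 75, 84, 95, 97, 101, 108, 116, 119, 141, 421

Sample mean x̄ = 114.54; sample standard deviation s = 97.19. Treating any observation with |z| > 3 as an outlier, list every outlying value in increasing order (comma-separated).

421

Cutoffs at x̄ ± 3s: 114.54 ± 3·97.19 = [-177.03, 406.11].
421: z = 3.15, |z| > 3 → outlier.
Every other value lies within [-177.03, 406.11].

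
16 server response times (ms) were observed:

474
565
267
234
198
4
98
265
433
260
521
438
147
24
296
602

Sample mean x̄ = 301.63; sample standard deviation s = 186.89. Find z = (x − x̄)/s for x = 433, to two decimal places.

0.70

z = (433 − 301.63) / 186.89 = 0.70.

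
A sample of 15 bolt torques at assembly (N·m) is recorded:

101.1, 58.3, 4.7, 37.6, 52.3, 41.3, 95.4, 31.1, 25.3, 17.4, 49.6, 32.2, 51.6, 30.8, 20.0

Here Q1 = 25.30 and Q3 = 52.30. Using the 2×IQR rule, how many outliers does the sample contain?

IQR = 27.00; fences at 25.30 − 54.00 = -28.70 and 52.30 + 54.00 = 106.30.
Every value lies within the cutoffs.

0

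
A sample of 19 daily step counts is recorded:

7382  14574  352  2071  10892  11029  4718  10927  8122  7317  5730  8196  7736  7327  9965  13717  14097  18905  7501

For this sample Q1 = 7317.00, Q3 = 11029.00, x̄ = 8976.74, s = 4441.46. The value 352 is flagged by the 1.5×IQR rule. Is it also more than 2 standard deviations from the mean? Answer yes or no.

no

z = (352 − 8976.74) / 4441.46 = -1.94.
|z| = 1.94 ≤ 2.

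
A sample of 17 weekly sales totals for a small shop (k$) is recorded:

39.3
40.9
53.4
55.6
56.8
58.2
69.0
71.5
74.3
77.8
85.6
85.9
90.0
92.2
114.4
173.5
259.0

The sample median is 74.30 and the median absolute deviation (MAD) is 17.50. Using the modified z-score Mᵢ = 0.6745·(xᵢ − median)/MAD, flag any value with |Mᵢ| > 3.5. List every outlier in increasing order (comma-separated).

173.5, 259.0

|Mᵢ| > 3.5 ⇔ |xᵢ − 74.30| > 3.5·17.50/0.6745 = 90.81.
So outliers lie outside [-16.51, 165.11].
173.5: M = 3.82 → outlier.
259.0: M = 7.12 → outlier.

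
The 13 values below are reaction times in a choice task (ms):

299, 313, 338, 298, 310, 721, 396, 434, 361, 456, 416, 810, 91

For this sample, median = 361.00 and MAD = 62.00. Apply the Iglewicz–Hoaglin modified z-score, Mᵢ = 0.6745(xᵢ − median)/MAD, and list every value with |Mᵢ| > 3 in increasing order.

721, 810

|Mᵢ| > 3 ⇔ |xᵢ − 361.00| > 3·62.00/0.6745 = 275.76.
So outliers lie outside [85.24, 636.76].
721: M = 3.92 → outlier.
810: M = 4.88 → outlier.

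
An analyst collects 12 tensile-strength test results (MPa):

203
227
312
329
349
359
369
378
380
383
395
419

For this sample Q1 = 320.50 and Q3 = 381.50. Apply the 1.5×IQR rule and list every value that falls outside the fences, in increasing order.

IQR = Q3 − Q1 = 381.50 − 320.50 = 61.00.
Lower fence = Q1 − 1.5·IQR = 320.50 − 91.50 = 229.00.
Upper fence = Q3 + 1.5·IQR = 381.50 + 91.50 = 473.00.
203 < 229.00 → outlier.
227 < 229.00 → outlier.
All remaining values lie within [229.00, 473.00].

203, 227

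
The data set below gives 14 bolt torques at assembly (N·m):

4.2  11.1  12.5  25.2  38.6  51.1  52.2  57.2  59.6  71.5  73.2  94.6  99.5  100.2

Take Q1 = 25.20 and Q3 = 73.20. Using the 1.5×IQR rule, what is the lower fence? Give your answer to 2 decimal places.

-46.80

IQR = Q3 − Q1 = 73.20 − 25.20 = 48.00.
Lower fence = Q1 − 1.5·IQR = 25.20 − 72.00 = -46.80.
Upper fence = Q3 + 1.5·IQR = 73.20 + 72.00 = 145.20.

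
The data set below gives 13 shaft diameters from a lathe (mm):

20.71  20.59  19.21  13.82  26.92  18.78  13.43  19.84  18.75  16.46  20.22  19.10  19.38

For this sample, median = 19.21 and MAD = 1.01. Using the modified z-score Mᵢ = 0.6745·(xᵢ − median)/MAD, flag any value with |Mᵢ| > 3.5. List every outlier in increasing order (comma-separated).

|Mᵢ| > 3.5 ⇔ |xᵢ − 19.21| > 3.5·1.01/0.6745 = 5.24.
So outliers lie outside [13.97, 24.45].
13.43: M = -3.86 → outlier.
13.82: M = -3.60 → outlier.
26.92: M = 5.15 → outlier.

13.43, 13.82, 26.92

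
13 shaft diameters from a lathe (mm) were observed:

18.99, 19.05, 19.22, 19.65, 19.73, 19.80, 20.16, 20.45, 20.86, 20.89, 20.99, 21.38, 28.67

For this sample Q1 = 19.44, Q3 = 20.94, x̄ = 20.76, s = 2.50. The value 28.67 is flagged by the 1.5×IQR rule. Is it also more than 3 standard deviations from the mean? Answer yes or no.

yes

z = (28.67 − 20.76) / 2.50 = 3.16.
|z| = 3.16 > 3.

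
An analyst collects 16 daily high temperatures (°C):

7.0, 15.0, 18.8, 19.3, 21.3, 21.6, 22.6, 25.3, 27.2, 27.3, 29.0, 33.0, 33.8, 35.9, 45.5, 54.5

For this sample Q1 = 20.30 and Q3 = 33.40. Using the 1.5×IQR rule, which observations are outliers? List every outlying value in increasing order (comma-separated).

54.5

IQR = Q3 − Q1 = 33.40 − 20.30 = 13.10.
Lower fence = Q1 − 1.5·IQR = 20.30 − 19.65 = 0.65.
Upper fence = Q3 + 1.5·IQR = 33.40 + 19.65 = 53.05.
54.5 > 53.05 → outlier.
All remaining values lie within [0.65, 53.05].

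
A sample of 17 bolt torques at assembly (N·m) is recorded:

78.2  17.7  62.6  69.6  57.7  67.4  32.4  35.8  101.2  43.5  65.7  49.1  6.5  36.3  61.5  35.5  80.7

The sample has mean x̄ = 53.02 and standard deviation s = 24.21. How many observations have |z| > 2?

0

Cutoffs: x̄ ± 2s = [4.60, 101.44].
Every value lies within the cutoffs.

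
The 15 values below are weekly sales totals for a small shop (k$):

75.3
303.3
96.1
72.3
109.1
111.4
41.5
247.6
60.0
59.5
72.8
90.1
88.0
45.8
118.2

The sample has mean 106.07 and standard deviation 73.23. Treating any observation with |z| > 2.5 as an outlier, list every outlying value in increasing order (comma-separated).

Cutoffs at x̄ ± 2.5s: 106.07 ± 2.5·73.23 = [-77.005, 289.145].
303.3: z = 2.69, |z| > 2.5 → outlier.
Every other value lies within [-77.005, 289.145].

303.3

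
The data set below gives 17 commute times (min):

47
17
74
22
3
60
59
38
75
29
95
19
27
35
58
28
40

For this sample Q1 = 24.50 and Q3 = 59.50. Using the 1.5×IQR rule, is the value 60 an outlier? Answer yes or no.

no

IQR = Q3 − Q1 = 59.50 − 24.50 = 35.00.
Lower fence = Q1 − 1.5·IQR = 24.50 − 52.50 = -28.00.
Upper fence = Q3 + 1.5·IQR = 59.50 + 52.50 = 112.00.
60 lies within [-28.00, 112.00].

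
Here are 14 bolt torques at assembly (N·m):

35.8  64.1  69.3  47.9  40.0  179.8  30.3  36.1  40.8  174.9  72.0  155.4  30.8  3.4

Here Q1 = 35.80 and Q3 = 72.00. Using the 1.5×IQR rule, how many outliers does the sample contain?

3

IQR = 36.20; fences at 35.80 − 54.30 = -18.50 and 72.00 + 54.30 = 126.30.
Outside the cutoffs: 155.4, 174.9, 179.8.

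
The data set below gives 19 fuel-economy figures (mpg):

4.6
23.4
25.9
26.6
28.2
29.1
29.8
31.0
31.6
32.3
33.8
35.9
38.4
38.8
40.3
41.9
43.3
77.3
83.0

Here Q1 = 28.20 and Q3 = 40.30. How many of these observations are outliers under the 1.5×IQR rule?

IQR = 12.10; fences at 28.20 − 18.15 = 10.05 and 40.30 + 18.15 = 58.45.
Outside the cutoffs: 4.6, 77.3, 83.0.

3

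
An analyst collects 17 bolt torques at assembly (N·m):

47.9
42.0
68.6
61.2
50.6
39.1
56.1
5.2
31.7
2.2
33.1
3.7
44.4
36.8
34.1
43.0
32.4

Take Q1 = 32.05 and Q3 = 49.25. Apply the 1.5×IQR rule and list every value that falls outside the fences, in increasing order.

IQR = Q3 − Q1 = 49.25 − 32.05 = 17.20.
Lower fence = Q1 − 1.5·IQR = 32.05 − 25.80 = 6.25.
Upper fence = Q3 + 1.5·IQR = 49.25 + 25.80 = 75.05.
2.2 < 6.25 → outlier.
3.7 < 6.25 → outlier.
5.2 < 6.25 → outlier.
All remaining values lie within [6.25, 75.05].

2.2, 3.7, 5.2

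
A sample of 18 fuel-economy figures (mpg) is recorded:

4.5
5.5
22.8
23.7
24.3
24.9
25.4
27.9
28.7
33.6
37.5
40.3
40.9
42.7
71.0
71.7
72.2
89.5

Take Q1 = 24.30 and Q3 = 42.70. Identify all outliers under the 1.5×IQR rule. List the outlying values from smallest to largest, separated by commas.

IQR = Q3 − Q1 = 42.70 − 24.30 = 18.40.
Lower fence = Q1 − 1.5·IQR = 24.30 − 27.60 = -3.30.
Upper fence = Q3 + 1.5·IQR = 42.70 + 27.60 = 70.30.
71.0 > 70.30 → outlier.
71.7 > 70.30 → outlier.
72.2 > 70.30 → outlier.
89.5 > 70.30 → outlier.
All remaining values lie within [-3.30, 70.30].

71.0, 71.7, 72.2, 89.5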